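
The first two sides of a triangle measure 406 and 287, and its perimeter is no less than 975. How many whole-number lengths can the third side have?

411

Triangle inequality: 119 < x < 693. Perimeter ≥ 975 gives x ≥ 975 − 406 − 287 = 282.
So 282 ≤ x < 693; integers 282 through 692: 411 values.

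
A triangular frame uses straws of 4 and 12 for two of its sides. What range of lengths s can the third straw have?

8 < s < 16

By the triangle inequality, s must be less than 4 + 12 = 16 and greater than |4 − 12| = 8.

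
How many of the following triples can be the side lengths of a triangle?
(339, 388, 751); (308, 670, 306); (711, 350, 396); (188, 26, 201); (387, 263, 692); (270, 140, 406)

3

(339,388,751): 339+388 ≤ 751 → not valid
(306,308,670): 306+308 ≤ 670 → not valid
(350,396,711): 350+396 > 711 → valid
(26,188,201): 26+188 > 201 → valid
(263,387,692): 263+387 ≤ 692 → not valid
(140,270,406): 140+270 > 406 → valid
3 of the 6 triples form a triangle.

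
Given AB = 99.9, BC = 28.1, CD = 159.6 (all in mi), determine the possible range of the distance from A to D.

31.6 ≤ AD ≤ 287.6 mi

The maximum is all hops collinear in one direction: 99.9 + 28.1 + 159.6 = 287.6.
The longest hop is 159.6; the others sum to 128.0. Folding the others back against it leaves at least 159.6 − 128.0 = 31.6.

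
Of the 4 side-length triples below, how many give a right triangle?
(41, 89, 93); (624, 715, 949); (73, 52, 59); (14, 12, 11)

1

(41,89,93): 41²+89² = 9602 > 8649 = 93² → acute
(624,715,949): 624²+715² = 900601 = 949² → right
(73,52,59): 52²+59² = 6185 > 5329 = 73² → acute
(14,12,11): 11²+12² = 265 > 196 = 14² → acute
1 of the 4 is right.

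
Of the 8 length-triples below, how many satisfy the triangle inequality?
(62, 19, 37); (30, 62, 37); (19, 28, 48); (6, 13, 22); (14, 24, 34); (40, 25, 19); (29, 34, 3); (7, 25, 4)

(19,37,62): 19+37 ≤ 62 → not valid
(30,37,62): 30+37 > 62 → valid
(19,28,48): 19+28 ≤ 48 → not valid
(6,13,22): 6+13 ≤ 22 → not valid
(14,24,34): 14+24 > 34 → valid
(19,25,40): 19+25 > 40 → valid
(3,29,34): 3+29 ≤ 34 → not valid
(4,7,25): 4+7 ≤ 25 → not valid
3 of the 8 triples form a triangle.

3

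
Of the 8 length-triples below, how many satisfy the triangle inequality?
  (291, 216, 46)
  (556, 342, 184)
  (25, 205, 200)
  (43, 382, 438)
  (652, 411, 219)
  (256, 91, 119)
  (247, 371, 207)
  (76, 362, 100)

2

(46,216,291): 46+216 ≤ 291 → not valid
(184,342,556): 184+342 ≤ 556 → not valid
(25,200,205): 25+200 > 205 → valid
(43,382,438): 43+382 ≤ 438 → not valid
(219,411,652): 219+411 ≤ 652 → not valid
(91,119,256): 91+119 ≤ 256 → not valid
(207,247,371): 207+247 > 371 → valid
(76,100,362): 76+100 ≤ 362 → not valid
2 of the 8 triples form a triangle.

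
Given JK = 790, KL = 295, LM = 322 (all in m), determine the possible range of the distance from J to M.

173 ≤ JM ≤ 1407 m

The maximum is all hops collinear in one direction: 790 + 295 + 322 = 1407.
The longest hop is 790; the others sum to 617. Folding the others back against it leaves at least 790 − 617 = 173.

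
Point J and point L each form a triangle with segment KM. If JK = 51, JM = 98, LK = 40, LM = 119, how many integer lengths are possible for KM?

69

From triangle JKM: 47 < KM < 149.
From triangle LKM: 79 < KM < 159.
Intersection: 79 < KM < 149, so integers 80 through 148: 69 values.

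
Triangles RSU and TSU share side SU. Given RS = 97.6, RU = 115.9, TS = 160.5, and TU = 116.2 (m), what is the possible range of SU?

From triangle RSU: |97.6 − 115.9| < SU < 97.6 + 115.9, i.e. 18.3 < SU < 213.5.
From triangle TSU: 44.3 < SU < 276.7.
Both must hold, so SU lies in the intersection.

44.3 < SU < 213.5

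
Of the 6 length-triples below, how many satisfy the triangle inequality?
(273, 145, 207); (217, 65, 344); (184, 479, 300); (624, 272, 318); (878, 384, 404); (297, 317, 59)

3

(145,207,273): 145+207 > 273 → valid
(65,217,344): 65+217 ≤ 344 → not valid
(184,300,479): 184+300 > 479 → valid
(272,318,624): 272+318 ≤ 624 → not valid
(384,404,878): 384+404 ≤ 878 → not valid
(59,297,317): 59+297 > 317 → valid
3 of the 6 triples form a triangle.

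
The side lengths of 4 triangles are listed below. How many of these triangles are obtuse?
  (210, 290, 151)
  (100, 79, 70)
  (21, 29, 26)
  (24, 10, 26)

(210,290,151): 151²+210² = 66901 < 84100 = 290² → obtuse
(100,79,70): 70²+79² = 11141 > 10000 = 100² → acute
(21,29,26): 21²+26² = 1117 > 841 = 29² → acute
(24,10,26): 10²+24² = 676 = 26² → right
1 of the 4 is obtuse.

1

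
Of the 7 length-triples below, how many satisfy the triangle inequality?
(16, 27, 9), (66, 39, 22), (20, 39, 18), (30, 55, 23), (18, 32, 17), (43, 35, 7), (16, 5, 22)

(9,16,27): 9+16 ≤ 27 → not valid
(22,39,66): 22+39 ≤ 66 → not valid
(18,20,39): 18+20 ≤ 39 → not valid
(23,30,55): 23+30 ≤ 55 → not valid
(17,18,32): 17+18 > 32 → valid
(7,35,43): 7+35 ≤ 43 → not valid
(5,16,22): 5+16 ≤ 22 → not valid
1 of the 7 triples forms a triangle.

1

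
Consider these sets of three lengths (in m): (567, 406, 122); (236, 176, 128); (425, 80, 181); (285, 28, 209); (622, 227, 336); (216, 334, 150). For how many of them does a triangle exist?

2

(122,406,567): 122+406 ≤ 567 → not valid
(128,176,236): 128+176 > 236 → valid
(80,181,425): 80+181 ≤ 425 → not valid
(28,209,285): 28+209 ≤ 285 → not valid
(227,336,622): 227+336 ≤ 622 → not valid
(150,216,334): 150+216 > 334 → valid
2 of the 6 triples form a triangle.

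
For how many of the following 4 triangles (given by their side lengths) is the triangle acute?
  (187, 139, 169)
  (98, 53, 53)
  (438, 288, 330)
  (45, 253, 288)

1

(187,139,169): 139²+169² = 47882 > 34969 = 187² → acute
(98,53,53): 53²+53² = 5618 < 9604 = 98² → obtuse
(438,288,330): 288²+330² = 191844 = 438² → right
(45,253,288): 45²+253² = 66034 < 82944 = 288² → obtuse
1 of the 4 is acute.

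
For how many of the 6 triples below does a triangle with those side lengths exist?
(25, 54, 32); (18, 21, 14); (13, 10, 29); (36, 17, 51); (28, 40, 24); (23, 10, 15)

5

(25,32,54): 25+32 > 54 → valid
(14,18,21): 14+18 > 21 → valid
(10,13,29): 10+13 ≤ 29 → not valid
(17,36,51): 17+36 > 51 → valid
(24,28,40): 24+28 > 40 → valid
(10,15,23): 10+15 > 23 → valid
5 of the 6 triples form a triangle.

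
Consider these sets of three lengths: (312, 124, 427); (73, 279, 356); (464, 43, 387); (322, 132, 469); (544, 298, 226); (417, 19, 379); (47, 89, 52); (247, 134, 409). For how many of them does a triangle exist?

2

(124,312,427): 124+312 > 427 → valid
(73,279,356): 73+279 ≤ 356 → not valid
(43,387,464): 43+387 ≤ 464 → not valid
(132,322,469): 132+322 ≤ 469 → not valid
(226,298,544): 226+298 ≤ 544 → not valid
(19,379,417): 19+379 ≤ 417 → not valid
(47,52,89): 47+52 > 89 → valid
(134,247,409): 134+247 ≤ 409 → not valid
2 of the 8 triples form a triangle.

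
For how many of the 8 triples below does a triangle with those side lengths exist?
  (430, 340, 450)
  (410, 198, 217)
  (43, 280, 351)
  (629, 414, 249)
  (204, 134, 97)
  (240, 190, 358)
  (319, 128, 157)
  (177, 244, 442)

5

(340,430,450): 340+430 > 450 → valid
(198,217,410): 198+217 > 410 → valid
(43,280,351): 43+280 ≤ 351 → not valid
(249,414,629): 249+414 > 629 → valid
(97,134,204): 97+134 > 204 → valid
(190,240,358): 190+240 > 358 → valid
(128,157,319): 128+157 ≤ 319 → not valid
(177,244,442): 177+244 ≤ 442 → not valid
5 of the 8 triples form a triangle.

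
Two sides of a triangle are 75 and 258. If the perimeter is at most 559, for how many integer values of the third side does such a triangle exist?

Triangle inequality: 183 < x < 333. Perimeter ≤ 559 gives x ≤ 559 − 75 − 258 = 226.
So 183 < x ≤ 226; integers 184 through 226: 43 values.

43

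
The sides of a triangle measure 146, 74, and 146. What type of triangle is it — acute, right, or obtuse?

Compare the square of the longest side to the sum of squares of the other two: 74² + 146² = 26792 > 21316 = 146².

acute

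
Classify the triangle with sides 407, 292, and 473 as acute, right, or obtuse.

Compare the square of the longest side to the sum of squares of the other two: 292² + 407² = 250913 > 223729 = 473².

acute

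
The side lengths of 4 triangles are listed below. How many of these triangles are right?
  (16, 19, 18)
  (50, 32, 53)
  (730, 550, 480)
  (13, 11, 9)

(16,19,18): 16²+18² = 580 > 361 = 19² → acute
(50,32,53): 32²+50² = 3524 > 2809 = 53² → acute
(730,550,480): 480²+550² = 532900 = 730² → right
(13,11,9): 9²+11² = 202 > 169 = 13² → acute
1 of the 4 is right.

1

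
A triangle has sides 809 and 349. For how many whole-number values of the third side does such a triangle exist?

697

The third side lies in the open interval (460, 1158).
Integers from 461 to 1157 inclusive: 1157 − 461 + 1 = 697.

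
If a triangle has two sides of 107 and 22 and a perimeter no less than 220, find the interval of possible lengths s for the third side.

Triangle inequality alone gives 85 < s < 129.
The perimeter condition gives s ≥ 220 − 107 − 22 = 91.
Intersecting the two: 91 ≤ s < 129.

91 ≤ s < 129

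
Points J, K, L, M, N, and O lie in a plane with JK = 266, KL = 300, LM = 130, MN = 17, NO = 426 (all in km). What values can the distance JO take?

The maximum is all hops collinear in one direction: 266 + 300 + 130 + 17 + 426 = 1139.
The longest hop is 426; the others sum to 713. Since 426 ≤ 713, the path can fold back on itself completely, so the minimum distance is 0.

0 ≤ JO ≤ 1139 km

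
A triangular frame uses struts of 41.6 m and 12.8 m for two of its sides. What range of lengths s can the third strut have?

28.8 < s < 54.4 (m)

By the triangle inequality, s must be less than 41.6 + 12.8 = 54.4 and greater than |41.6 − 12.8| = 28.8.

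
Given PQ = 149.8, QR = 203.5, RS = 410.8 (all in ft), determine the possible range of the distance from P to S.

The maximum is all hops collinear in one direction: 149.8 + 203.5 + 410.8 = 764.1.
The longest hop is 410.8; the others sum to 353.3. Folding the others back against it leaves at least 410.8 − 353.3 = 57.5.

57.5 ≤ PS ≤ 764.1 ft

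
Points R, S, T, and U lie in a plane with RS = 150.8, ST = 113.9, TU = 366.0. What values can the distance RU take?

The maximum is all hops collinear in one direction: 150.8 + 113.9 + 366.0 = 630.7.
The longest hop is 366.0; the others sum to 264.7. Folding the others back against it leaves at least 366.0 − 264.7 = 101.3.

101.3 ≤ RU ≤ 630.7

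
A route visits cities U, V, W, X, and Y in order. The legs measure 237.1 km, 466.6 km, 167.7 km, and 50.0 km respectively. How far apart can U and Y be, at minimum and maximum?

The maximum is all hops collinear in one direction: 237.1 + 466.6 + 167.7 + 50.0 = 921.4.
The longest hop is 466.6; the others sum to 454.8. Folding the others back against it leaves at least 466.6 − 454.8 = 11.8.

11.8 ≤ UY ≤ 921.4 km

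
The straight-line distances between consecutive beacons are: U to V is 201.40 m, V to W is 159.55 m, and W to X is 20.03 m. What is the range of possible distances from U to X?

The maximum is all hops collinear in one direction: 201.40 + 159.55 + 20.03 = 380.98.
The longest hop is 201.40; the others sum to 179.58. Folding the others back against it leaves at least 201.40 − 179.58 = 21.82.

21.82 ≤ UX ≤ 380.98 m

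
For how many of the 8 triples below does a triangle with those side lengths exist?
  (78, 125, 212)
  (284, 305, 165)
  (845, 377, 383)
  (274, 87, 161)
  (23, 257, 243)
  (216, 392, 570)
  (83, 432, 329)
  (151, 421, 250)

3

(78,125,212): 78+125 ≤ 212 → not valid
(165,284,305): 165+284 > 305 → valid
(377,383,845): 377+383 ≤ 845 → not valid
(87,161,274): 87+161 ≤ 274 → not valid
(23,243,257): 23+243 > 257 → valid
(216,392,570): 216+392 > 570 → valid
(83,329,432): 83+329 ≤ 432 → not valid
(151,250,421): 151+250 ≤ 421 → not valid
3 of the 8 triples form a triangle.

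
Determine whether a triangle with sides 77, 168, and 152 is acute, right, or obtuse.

acute

Compare the square of the longest side to the sum of squares of the other two: 77² + 152² = 29033 > 28224 = 168².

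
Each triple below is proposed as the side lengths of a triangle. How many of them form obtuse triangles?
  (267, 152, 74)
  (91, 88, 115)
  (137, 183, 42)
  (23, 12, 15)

(267,152,74): 74+152 ≤ 267, not a triangle
(91,88,115): 88²+91² = 16025 > 13225 = 115² → acute
(137,183,42): 42+137 ≤ 183, not a triangle
(23,12,15): 12²+15² = 369 < 529 = 23² → obtuse
1 of the 4 is obtuse.

1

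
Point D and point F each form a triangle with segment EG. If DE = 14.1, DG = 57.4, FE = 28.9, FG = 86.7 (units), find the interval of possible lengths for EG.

57.8 < EG < 71.5

From triangle DEG: |14.1 − 57.4| < EG < 14.1 + 57.4, i.e. 43.3 < EG < 71.5.
From triangle FEG: 57.8 < EG < 115.6.
Both must hold, so EG lies in the intersection.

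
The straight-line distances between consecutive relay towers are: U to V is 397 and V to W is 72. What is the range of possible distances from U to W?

By the triangle inequality, |397 − 72| ≤ UW ≤ 397 + 72.

325 ≤ UW ≤ 469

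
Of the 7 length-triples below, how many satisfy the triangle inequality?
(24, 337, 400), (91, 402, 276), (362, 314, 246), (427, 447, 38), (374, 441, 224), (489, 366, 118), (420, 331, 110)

(24,337,400): 24+337 ≤ 400 → not valid
(91,276,402): 91+276 ≤ 402 → not valid
(246,314,362): 246+314 > 362 → valid
(38,427,447): 38+427 > 447 → valid
(224,374,441): 224+374 > 441 → valid
(118,366,489): 118+366 ≤ 489 → not valid
(110,331,420): 110+331 > 420 → valid
4 of the 7 triples form a triangle.

4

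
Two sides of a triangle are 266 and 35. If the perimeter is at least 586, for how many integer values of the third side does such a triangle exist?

Triangle inequality: 231 < x < 301. Perimeter ≥ 586 gives x ≥ 586 − 266 − 35 = 285.
So 285 ≤ x < 301; integers 285 through 300: 16 values.

16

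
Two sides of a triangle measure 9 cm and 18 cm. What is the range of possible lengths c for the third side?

9 < c < 27

By the triangle inequality, c must be less than 9 + 18 = 27 and greater than |9 − 18| = 9.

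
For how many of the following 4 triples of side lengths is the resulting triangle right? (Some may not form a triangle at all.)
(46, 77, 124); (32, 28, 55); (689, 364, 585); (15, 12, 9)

(46,77,124): 46+77 ≤ 124, not a triangle
(32,28,55): 28²+32² = 1808 < 3025 = 55² → obtuse
(689,364,585): 364²+585² = 474721 = 689² → right
(15,12,9): 9²+12² = 225 = 15² → right
2 of the 4 are right.

2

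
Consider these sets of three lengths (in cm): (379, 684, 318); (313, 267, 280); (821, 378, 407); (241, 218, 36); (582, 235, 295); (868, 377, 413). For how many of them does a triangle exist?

3

(318,379,684): 318+379 > 684 → valid
(267,280,313): 267+280 > 313 → valid
(378,407,821): 378+407 ≤ 821 → not valid
(36,218,241): 36+218 > 241 → valid
(235,295,582): 235+295 ≤ 582 → not valid
(377,413,868): 377+413 ≤ 868 → not valid
3 of the 6 triples form a triangle.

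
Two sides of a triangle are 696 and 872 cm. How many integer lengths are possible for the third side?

The third side lies in the open interval (176, 1568).
Integers from 177 to 1567 inclusive: 1567 − 177 + 1 = 1391.

1391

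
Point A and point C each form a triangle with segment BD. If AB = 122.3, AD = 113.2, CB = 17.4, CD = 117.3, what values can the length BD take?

From triangle ABD: |122.3 − 113.2| < BD < 122.3 + 113.2, i.e. 9.1 < BD < 235.5.
From triangle CBD: 99.9 < BD < 134.7.
Both must hold, so BD lies in the intersection.

99.9 < BD < 134.7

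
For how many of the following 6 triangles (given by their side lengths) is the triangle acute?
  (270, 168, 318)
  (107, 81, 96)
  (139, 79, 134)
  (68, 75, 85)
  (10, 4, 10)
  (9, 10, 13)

5

(270,168,318): 168²+270² = 101124 = 318² → right
(107,81,96): 81²+96² = 15777 > 11449 = 107² → acute
(139,79,134): 79²+134² = 24197 > 19321 = 139² → acute
(68,75,85): 68²+75² = 10249 > 7225 = 85² → acute
(10,4,10): 4²+10² = 116 > 100 = 10² → acute
(9,10,13): 9²+10² = 181 > 169 = 13² → acute
5 of the 6 are acute.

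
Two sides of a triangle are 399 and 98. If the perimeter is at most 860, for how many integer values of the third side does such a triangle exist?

Triangle inequality: 301 < x < 497. Perimeter ≤ 860 gives x ≤ 860 − 399 − 98 = 363.
So 301 < x ≤ 363; integers 302 through 363: 62 values.

62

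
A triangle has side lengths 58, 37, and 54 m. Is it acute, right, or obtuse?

acute

Compare the square of the longest side to the sum of squares of the other two: 37² + 54² = 4285 > 3364 = 58².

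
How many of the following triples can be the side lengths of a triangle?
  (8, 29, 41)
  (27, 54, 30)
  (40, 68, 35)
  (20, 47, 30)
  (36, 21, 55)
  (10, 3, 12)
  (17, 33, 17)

(8,29,41): 8+29 ≤ 41 → not valid
(27,30,54): 27+30 > 54 → valid
(35,40,68): 35+40 > 68 → valid
(20,30,47): 20+30 > 47 → valid
(21,36,55): 21+36 > 55 → valid
(3,10,12): 3+10 > 12 → valid
(17,17,33): 17+17 > 33 → valid
6 of the 7 triples form a triangle.

6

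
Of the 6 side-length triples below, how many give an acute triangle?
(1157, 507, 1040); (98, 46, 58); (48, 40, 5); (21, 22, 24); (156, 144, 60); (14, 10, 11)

(1157,507,1040): 507²+1040² = 1338649 = 1157² → right
(98,46,58): 46²+58² = 5480 < 9604 = 98² → obtuse
(48,40,5): 5+40 ≤ 48, not a triangle
(21,22,24): 21²+22² = 925 > 576 = 24² → acute
(156,144,60): 60²+144² = 24336 = 156² → right
(14,10,11): 10²+11² = 221 > 196 = 14² → acute
2 of the 6 are acute.

2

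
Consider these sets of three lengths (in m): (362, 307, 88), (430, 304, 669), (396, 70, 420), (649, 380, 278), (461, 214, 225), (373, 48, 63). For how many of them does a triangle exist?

(88,307,362): 88+307 > 362 → valid
(304,430,669): 304+430 > 669 → valid
(70,396,420): 70+396 > 420 → valid
(278,380,649): 278+380 > 649 → valid
(214,225,461): 214+225 ≤ 461 → not valid
(48,63,373): 48+63 ≤ 373 → not valid
4 of the 6 triples form a triangle.

4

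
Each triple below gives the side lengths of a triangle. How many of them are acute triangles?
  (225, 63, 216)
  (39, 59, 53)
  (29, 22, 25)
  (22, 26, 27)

(225,63,216): 63²+216² = 50625 = 225² → right
(39,59,53): 39²+53² = 4330 > 3481 = 59² → acute
(29,22,25): 22²+25² = 1109 > 841 = 29² → acute
(22,26,27): 22²+26² = 1160 > 729 = 27² → acute
3 of the 4 are acute.

3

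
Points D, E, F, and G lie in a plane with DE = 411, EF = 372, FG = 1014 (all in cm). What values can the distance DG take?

231 ≤ DG ≤ 1797 cm

The maximum is all hops collinear in one direction: 411 + 372 + 1014 = 1797.
The longest hop is 1014; the others sum to 783. Folding the others back against it leaves at least 1014 − 783 = 231.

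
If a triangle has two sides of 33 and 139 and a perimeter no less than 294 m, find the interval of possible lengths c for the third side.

122 ≤ c < 172

Triangle inequality alone gives 106 < c < 172.
The perimeter condition gives c ≥ 294 − 33 − 139 = 122.
Intersecting the two: 122 ≤ c < 172.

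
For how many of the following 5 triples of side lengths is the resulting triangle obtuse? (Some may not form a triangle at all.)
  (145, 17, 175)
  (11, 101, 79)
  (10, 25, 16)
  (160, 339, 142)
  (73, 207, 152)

(145,17,175): 17+145 ≤ 175, not a triangle
(11,101,79): 11+79 ≤ 101, not a triangle
(10,25,16): 10²+16² = 356 < 625 = 25² → obtuse
(160,339,142): 142+160 ≤ 339, not a triangle
(73,207,152): 73²+152² = 28433 < 42849 = 207² → obtuse
2 of the 5 are obtuse.

2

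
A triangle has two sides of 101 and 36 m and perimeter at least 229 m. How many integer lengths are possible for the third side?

Triangle inequality: 65 < x < 137. Perimeter ≥ 229 gives x ≥ 229 − 101 − 36 = 92.
So 92 ≤ x < 137; integers 92 through 136: 45 values.

45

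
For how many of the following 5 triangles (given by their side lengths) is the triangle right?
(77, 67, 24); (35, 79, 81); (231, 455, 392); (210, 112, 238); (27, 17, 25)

(77,67,24): 24²+67² = 5065 < 5929 = 77² → obtuse
(35,79,81): 35²+79² = 7466 > 6561 = 81² → acute
(231,455,392): 231²+392² = 207025 = 455² → right
(210,112,238): 112²+210² = 56644 = 238² → right
(27,17,25): 17²+25² = 914 > 729 = 27² → acute
2 of the 5 are right.

2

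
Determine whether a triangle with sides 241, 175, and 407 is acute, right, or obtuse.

obtuse

Compare the square of the longest side to the sum of squares of the other two: 175² + 241² = 88706 < 165649 = 407².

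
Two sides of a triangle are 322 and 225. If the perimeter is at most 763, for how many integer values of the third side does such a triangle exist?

119

Triangle inequality: 97 < x < 547. Perimeter ≤ 763 gives x ≤ 763 − 322 − 225 = 216.
So 97 < x ≤ 216; integers 98 through 216: 119 values.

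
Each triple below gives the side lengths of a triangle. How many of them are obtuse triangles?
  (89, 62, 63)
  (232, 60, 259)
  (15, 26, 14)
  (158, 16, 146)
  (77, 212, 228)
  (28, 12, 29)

5

(89,62,63): 62²+63² = 7813 < 7921 = 89² → obtuse
(232,60,259): 60²+232² = 57424 < 67081 = 259² → obtuse
(15,26,14): 14²+15² = 421 < 676 = 26² → obtuse
(158,16,146): 16²+146² = 21572 < 24964 = 158² → obtuse
(77,212,228): 77²+212² = 50873 < 51984 = 228² → obtuse
(28,12,29): 12²+28² = 928 > 841 = 29² → acute
5 of the 6 are obtuse.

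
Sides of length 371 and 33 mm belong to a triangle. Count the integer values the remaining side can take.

65

The third side lies in the open interval (338, 404).
Integers from 339 to 403 inclusive: 403 − 339 + 1 = 65.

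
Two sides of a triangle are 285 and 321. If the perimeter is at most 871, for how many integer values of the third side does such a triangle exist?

Triangle inequality: 36 < x < 606. Perimeter ≤ 871 gives x ≤ 871 − 285 − 321 = 265.
So 36 < x ≤ 265; integers 37 through 265: 229 values.

229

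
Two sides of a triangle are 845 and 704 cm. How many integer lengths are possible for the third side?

The third side lies in the open interval (141, 1549).
Integers from 142 to 1548 inclusive: 1548 − 142 + 1 = 1407.

1407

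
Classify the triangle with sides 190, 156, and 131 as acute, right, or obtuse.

acute

Compare the square of the longest side to the sum of squares of the other two: 131² + 156² = 41497 > 36100 = 190².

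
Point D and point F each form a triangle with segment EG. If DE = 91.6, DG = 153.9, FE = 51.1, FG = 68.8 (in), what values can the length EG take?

62.3 < EG < 119.9

From triangle DEG: |91.6 − 153.9| < EG < 91.6 + 153.9, i.e. 62.3 < EG < 245.5.
From triangle FEG: 17.7 < EG < 119.9.
Both must hold, so EG lies in the intersection.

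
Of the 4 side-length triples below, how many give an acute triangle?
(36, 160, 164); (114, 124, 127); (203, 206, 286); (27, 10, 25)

2

(36,160,164): 36²+160² = 26896 = 164² → right
(114,124,127): 114²+124² = 28372 > 16129 = 127² → acute
(203,206,286): 203²+206² = 83645 > 81796 = 286² → acute
(27,10,25): 10²+25² = 725 < 729 = 27² → obtuse
2 of the 4 are acute.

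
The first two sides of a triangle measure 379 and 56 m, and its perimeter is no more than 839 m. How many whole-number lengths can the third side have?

Triangle inequality: 323 < x < 435. Perimeter ≤ 839 gives x ≤ 839 − 379 − 56 = 404.
So 323 < x ≤ 404; integers 324 through 404: 81 values.

81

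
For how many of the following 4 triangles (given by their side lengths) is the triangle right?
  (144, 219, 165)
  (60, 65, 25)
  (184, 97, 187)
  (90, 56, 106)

3

(144,219,165): 144²+165² = 47961 = 219² → right
(60,65,25): 25²+60² = 4225 = 65² → right
(184,97,187): 97²+184² = 43265 > 34969 = 187² → acute
(90,56,106): 56²+90² = 11236 = 106² → right
3 of the 4 are right.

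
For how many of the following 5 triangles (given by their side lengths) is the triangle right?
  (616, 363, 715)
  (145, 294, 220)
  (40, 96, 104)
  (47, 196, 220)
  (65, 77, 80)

(616,363,715): 363²+616² = 511225 = 715² → right
(145,294,220): 145²+220² = 69425 < 86436 = 294² → obtuse
(40,96,104): 40²+96² = 10816 = 104² → right
(47,196,220): 47²+196² = 40625 < 48400 = 220² → obtuse
(65,77,80): 65²+77² = 10154 > 6400 = 80² → acute
2 of the 5 are right.

2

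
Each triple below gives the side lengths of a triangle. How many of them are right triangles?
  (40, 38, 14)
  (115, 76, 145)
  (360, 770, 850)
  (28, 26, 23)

1

(40,38,14): 14²+38² = 1640 > 1600 = 40² → acute
(115,76,145): 76²+115² = 19001 < 21025 = 145² → obtuse
(360,770,850): 360²+770² = 722500 = 850² → right
(28,26,23): 23²+26² = 1205 > 784 = 28² → acute
1 of the 4 is right.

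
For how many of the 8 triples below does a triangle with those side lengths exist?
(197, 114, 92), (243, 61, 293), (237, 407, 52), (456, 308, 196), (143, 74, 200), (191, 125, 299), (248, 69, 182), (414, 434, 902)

6

(92,114,197): 92+114 > 197 → valid
(61,243,293): 61+243 > 293 → valid
(52,237,407): 52+237 ≤ 407 → not valid
(196,308,456): 196+308 > 456 → valid
(74,143,200): 74+143 > 200 → valid
(125,191,299): 125+191 > 299 → valid
(69,182,248): 69+182 > 248 → valid
(414,434,902): 414+434 ≤ 902 → not valid
6 of the 8 triples form a triangle.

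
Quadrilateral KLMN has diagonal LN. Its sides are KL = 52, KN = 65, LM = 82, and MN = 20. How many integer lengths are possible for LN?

From triangle KLN: 13 < LN < 117.
From triangle MLN: 62 < LN < 102.
Intersection: 62 < LN < 102, so integers 63 through 101: 39 values.

39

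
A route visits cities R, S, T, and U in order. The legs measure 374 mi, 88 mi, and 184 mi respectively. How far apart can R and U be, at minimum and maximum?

102 ≤ RU ≤ 646 mi

The maximum is all hops collinear in one direction: 374 + 88 + 184 = 646.
The longest hop is 374; the others sum to 272. Folding the others back against it leaves at least 374 − 272 = 102.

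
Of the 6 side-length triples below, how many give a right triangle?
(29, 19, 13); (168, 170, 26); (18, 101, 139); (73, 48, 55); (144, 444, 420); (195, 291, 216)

(29,19,13): 13²+19² = 530 < 841 = 29² → obtuse
(168,170,26): 26²+168² = 28900 = 170² → right
(18,101,139): 18+101 ≤ 139, not a triangle
(73,48,55): 48²+55² = 5329 = 73² → right
(144,444,420): 144²+420² = 197136 = 444² → right
(195,291,216): 195²+216² = 84681 = 291² → right
4 of the 6 are right.

4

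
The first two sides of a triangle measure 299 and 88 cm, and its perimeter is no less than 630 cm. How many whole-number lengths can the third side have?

Triangle inequality: 211 < x < 387. Perimeter ≥ 630 gives x ≥ 630 − 299 − 88 = 243.
So 243 ≤ x < 387; integers 243 through 386: 144 values.

144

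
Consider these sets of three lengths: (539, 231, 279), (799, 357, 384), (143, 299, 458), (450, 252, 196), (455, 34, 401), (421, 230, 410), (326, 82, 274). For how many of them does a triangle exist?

2

(231,279,539): 231+279 ≤ 539 → not valid
(357,384,799): 357+384 ≤ 799 → not valid
(143,299,458): 143+299 ≤ 458 → not valid
(196,252,450): 196+252 ≤ 450 → not valid
(34,401,455): 34+401 ≤ 455 → not valid
(230,410,421): 230+410 > 421 → valid
(82,274,326): 82+274 > 326 → valid
2 of the 7 triples form a triangle.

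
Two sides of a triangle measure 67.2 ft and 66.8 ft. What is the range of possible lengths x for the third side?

0.4 < x < 134.0 (ft)

By the triangle inequality, x must be less than 67.2 + 66.8 = 134.0 and greater than |67.2 − 66.8| = 0.4.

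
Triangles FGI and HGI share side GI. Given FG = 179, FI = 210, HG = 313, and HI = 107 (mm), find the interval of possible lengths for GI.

206 < GI < 389

From triangle FGI: |179 − 210| < GI < 179 + 210, i.e. 31 < GI < 389.
From triangle HGI: 206 < GI < 420.
Both must hold, so GI lies in the intersection.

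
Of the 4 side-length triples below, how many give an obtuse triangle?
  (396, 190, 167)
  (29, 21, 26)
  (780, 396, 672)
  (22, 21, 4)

(396,190,167): 167+190 ≤ 396, not a triangle
(29,21,26): 21²+26² = 1117 > 841 = 29² → acute
(780,396,672): 396²+672² = 608400 = 780² → right
(22,21,4): 4²+21² = 457 < 484 = 22² → obtuse
1 of the 4 is obtuse.

1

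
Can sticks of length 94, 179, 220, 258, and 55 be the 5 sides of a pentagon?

A pentagon exists iff every side is shorter than the sum of the others — equivalently, the longest side is less than the sum of the rest.
Longest side 258 < 548 (sum of the remaining 4), so yes.

Yes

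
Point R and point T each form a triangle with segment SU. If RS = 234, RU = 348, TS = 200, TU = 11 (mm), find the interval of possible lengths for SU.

From triangle RSU: |234 − 348| < SU < 234 + 348, i.e. 114 < SU < 582.
From triangle TSU: 189 < SU < 211.
Both must hold, so SU lies in the intersection.

189 < SU < 211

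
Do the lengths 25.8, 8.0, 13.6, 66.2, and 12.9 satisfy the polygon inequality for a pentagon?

No

For a pentagon, each side must be shorter than the sum of the others.
Here the longest side is 66.2, but the remaining 4 sides sum to only 60.3.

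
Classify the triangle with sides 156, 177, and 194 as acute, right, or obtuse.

acute

Compare the square of the longest side to the sum of squares of the other two: 156² + 177² = 55665 > 37636 = 194².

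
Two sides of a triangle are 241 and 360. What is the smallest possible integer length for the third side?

120

The third side must be strictly greater than |241 − 360| = 119.
The smallest integer above 119 is 120.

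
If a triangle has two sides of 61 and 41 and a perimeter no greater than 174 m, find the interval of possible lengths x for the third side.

20 < x ≤ 72

Triangle inequality alone gives 20 < x < 102.
The perimeter condition gives x ≤ 174 − 61 − 41 = 72.
Intersecting the two: 20 < x ≤ 72.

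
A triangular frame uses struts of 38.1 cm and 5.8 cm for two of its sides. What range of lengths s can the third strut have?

By the triangle inequality, s must be less than 38.1 + 5.8 = 43.9 and greater than |38.1 − 5.8| = 32.3.

32.3 < s < 43.9 (cm)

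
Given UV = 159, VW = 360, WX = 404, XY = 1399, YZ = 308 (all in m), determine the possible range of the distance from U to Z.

The maximum is all hops collinear in one direction: 159 + 360 + 404 + 1399 + 308 = 2630.
The longest hop is 1399; the others sum to 1231. Folding the others back against it leaves at least 1399 − 1231 = 168.

168 ≤ UZ ≤ 2630 m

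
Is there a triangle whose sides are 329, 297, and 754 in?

The longest side is 754, but the other two sum to only 626.
626 < 754, so the triangle inequality fails.

No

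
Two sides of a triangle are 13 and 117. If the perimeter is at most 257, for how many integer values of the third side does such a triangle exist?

23

Triangle inequality: 104 < x < 130. Perimeter ≤ 257 gives x ≤ 257 − 13 − 117 = 127.
So 104 < x ≤ 127; integers 105 through 127: 23 values.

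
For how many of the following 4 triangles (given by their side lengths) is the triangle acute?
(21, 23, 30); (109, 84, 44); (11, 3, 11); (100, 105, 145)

2

(21,23,30): 21²+23² = 970 > 900 = 30² → acute
(109,84,44): 44²+84² = 8992 < 11881 = 109² → obtuse
(11,3,11): 3²+11² = 130 > 121 = 11² → acute
(100,105,145): 100²+105² = 21025 = 145² → right
2 of the 4 are acute.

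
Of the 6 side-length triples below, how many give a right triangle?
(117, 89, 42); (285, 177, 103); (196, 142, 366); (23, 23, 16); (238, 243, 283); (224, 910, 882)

(117,89,42): 42²+89² = 9685 < 13689 = 117² → obtuse
(285,177,103): 103+177 ≤ 285, not a triangle
(196,142,366): 142+196 ≤ 366, not a triangle
(23,23,16): 16²+23² = 785 > 529 = 23² → acute
(238,243,283): 238²+243² = 115693 > 80089 = 283² → acute
(224,910,882): 224²+882² = 828100 = 910² → right
1 of the 6 is right.

1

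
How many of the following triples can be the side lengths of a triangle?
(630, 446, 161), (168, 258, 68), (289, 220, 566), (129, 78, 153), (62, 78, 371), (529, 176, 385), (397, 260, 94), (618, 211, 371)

2

(161,446,630): 161+446 ≤ 630 → not valid
(68,168,258): 68+168 ≤ 258 → not valid
(220,289,566): 220+289 ≤ 566 → not valid
(78,129,153): 78+129 > 153 → valid
(62,78,371): 62+78 ≤ 371 → not valid
(176,385,529): 176+385 > 529 → valid
(94,260,397): 94+260 ≤ 397 → not valid
(211,371,618): 211+371 ≤ 618 → not valid
2 of the 8 triples form a triangle.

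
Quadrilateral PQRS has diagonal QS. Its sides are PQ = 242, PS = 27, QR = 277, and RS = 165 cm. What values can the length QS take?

From triangle PQS: |242 − 27| < QS < 242 + 27, i.e. 215 < QS < 269.
From triangle RQS: 112 < QS < 442.
Both must hold, so QS lies in the intersection.

215 < QS < 269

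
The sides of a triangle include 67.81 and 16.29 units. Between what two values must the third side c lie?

By the triangle inequality, c must be less than 67.81 + 16.29 = 84.10 and greater than |67.81 − 16.29| = 51.52.

51.52 < c < 84.10 (units)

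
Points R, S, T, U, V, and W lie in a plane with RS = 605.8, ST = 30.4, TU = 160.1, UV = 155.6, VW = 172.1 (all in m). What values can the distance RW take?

87.6 ≤ RW ≤ 1124.0 m

The maximum is all hops collinear in one direction: 605.8 + 30.4 + 160.1 + 155.6 + 172.1 = 1124.0.
The longest hop is 605.8; the others sum to 518.2. Folding the others back against it leaves at least 605.8 − 518.2 = 87.6.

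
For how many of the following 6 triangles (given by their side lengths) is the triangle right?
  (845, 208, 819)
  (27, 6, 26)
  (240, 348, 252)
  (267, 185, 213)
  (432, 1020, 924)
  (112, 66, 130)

(845,208,819): 208²+819² = 714025 = 845² → right
(27,6,26): 6²+26² = 712 < 729 = 27² → obtuse
(240,348,252): 240²+252² = 121104 = 348² → right
(267,185,213): 185²+213² = 79594 > 71289 = 267² → acute
(432,1020,924): 432²+924² = 1040400 = 1020² → right
(112,66,130): 66²+112² = 16900 = 130² → right
4 of the 6 are right.

4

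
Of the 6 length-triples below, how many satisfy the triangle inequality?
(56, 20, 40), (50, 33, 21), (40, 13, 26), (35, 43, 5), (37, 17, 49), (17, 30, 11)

3

(20,40,56): 20+40 > 56 → valid
(21,33,50): 21+33 > 50 → valid
(13,26,40): 13+26 ≤ 40 → not valid
(5,35,43): 5+35 ≤ 43 → not valid
(17,37,49): 17+37 > 49 → valid
(11,17,30): 11+17 ≤ 30 → not valid
3 of the 6 triples form a triangle.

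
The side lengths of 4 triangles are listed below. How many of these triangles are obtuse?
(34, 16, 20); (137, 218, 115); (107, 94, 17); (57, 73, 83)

3

(34,16,20): 16²+20² = 656 < 1156 = 34² → obtuse
(137,218,115): 115²+137² = 31994 < 47524 = 218² → obtuse
(107,94,17): 17²+94² = 9125 < 11449 = 107² → obtuse
(57,73,83): 57²+73² = 8578 > 6889 = 83² → acute
3 of the 4 are obtuse.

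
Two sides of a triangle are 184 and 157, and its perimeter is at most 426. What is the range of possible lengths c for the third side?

27 < c ≤ 85

Triangle inequality alone gives 27 < c < 341.
The perimeter condition gives c ≤ 426 − 184 − 157 = 85.
Intersecting the two: 27 < c ≤ 85.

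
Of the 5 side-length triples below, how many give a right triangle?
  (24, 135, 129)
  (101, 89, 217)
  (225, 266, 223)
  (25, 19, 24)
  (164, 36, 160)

1

(24,135,129): 24²+129² = 17217 < 18225 = 135² → obtuse
(101,89,217): 89+101 ≤ 217, not a triangle
(225,266,223): 223²+225² = 100354 > 70756 = 266² → acute
(25,19,24): 19²+24² = 937 > 625 = 25² → acute
(164,36,160): 36²+160² = 26896 = 164² → right
1 of the 5 is right.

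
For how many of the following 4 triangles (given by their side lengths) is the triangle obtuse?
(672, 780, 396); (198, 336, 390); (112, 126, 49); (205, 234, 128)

(672,780,396): 396²+672² = 608400 = 780² → right
(198,336,390): 198²+336² = 152100 = 390² → right
(112,126,49): 49²+112² = 14945 < 15876 = 126² → obtuse
(205,234,128): 128²+205² = 58409 > 54756 = 234² → acute
1 of the 4 is obtuse.

1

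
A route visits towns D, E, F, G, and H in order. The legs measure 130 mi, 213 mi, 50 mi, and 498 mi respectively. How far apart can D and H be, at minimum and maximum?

105 ≤ DH ≤ 891 mi

The maximum is all hops collinear in one direction: 130 + 213 + 50 + 498 = 891.
The longest hop is 498; the others sum to 393. Folding the others back against it leaves at least 498 − 393 = 105.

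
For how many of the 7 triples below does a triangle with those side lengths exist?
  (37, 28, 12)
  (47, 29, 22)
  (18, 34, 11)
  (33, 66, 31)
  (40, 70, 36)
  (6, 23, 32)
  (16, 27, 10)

3

(12,28,37): 12+28 > 37 → valid
(22,29,47): 22+29 > 47 → valid
(11,18,34): 11+18 ≤ 34 → not valid
(31,33,66): 31+33 ≤ 66 → not valid
(36,40,70): 36+40 > 70 → valid
(6,23,32): 6+23 ≤ 32 → not valid
(10,16,27): 10+16 ≤ 27 → not valid
3 of the 7 triples form a triangle.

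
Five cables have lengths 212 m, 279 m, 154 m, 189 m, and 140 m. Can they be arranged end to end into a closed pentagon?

A pentagon exists iff every side is shorter than the sum of the others — equivalently, the longest side is less than the sum of the rest.
Longest side 279 < 695 (sum of the remaining 4), so yes.

Yes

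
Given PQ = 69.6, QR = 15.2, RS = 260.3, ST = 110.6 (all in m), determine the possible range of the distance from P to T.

The maximum is all hops collinear in one direction: 69.6 + 15.2 + 260.3 + 110.6 = 455.7.
The longest hop is 260.3; the others sum to 195.4. Folding the others back against it leaves at least 260.3 − 195.4 = 64.9.

64.9 ≤ PT ≤ 455.7 m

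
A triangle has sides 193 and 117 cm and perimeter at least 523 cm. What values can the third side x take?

Triangle inequality alone gives 76 < x < 310.
The perimeter condition gives x ≥ 523 − 193 − 117 = 213.
Intersecting the two: 213 ≤ x < 310.

213 ≤ x < 310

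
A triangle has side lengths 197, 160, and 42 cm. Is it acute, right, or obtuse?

Compare the square of the longest side to the sum of squares of the other two: 42² + 160² = 27364 < 38809 = 197².

obtuse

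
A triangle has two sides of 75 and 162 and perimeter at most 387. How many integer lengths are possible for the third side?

Triangle inequality: 87 < x < 237. Perimeter ≤ 387 gives x ≤ 387 − 75 − 162 = 150.
So 87 < x ≤ 150; integers 88 through 150: 63 values.

63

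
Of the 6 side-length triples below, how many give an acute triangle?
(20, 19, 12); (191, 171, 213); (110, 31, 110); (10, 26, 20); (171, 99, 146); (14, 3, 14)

(20,19,12): 12²+19² = 505 > 400 = 20² → acute
(191,171,213): 171²+191² = 65722 > 45369 = 213² → acute
(110,31,110): 31²+110² = 13061 > 12100 = 110² → acute
(10,26,20): 10²+20² = 500 < 676 = 26² → obtuse
(171,99,146): 99²+146² = 31117 > 29241 = 171² → acute
(14,3,14): 3²+14² = 205 > 196 = 14² → acute
5 of the 6 are acute.

5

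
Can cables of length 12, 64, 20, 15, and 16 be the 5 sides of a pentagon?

For a pentagon, each side must be shorter than the sum of the others.
Here the longest side is 64, but the remaining 4 sides sum to only 63.

No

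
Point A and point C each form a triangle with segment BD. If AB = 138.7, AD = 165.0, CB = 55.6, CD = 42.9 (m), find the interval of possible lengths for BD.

26.3 < BD < 98.5

From triangle ABD: |138.7 − 165.0| < BD < 138.7 + 165.0, i.e. 26.3 < BD < 303.7.
From triangle CBD: 12.7 < BD < 98.5.
Both must hold, so BD lies in the intersection.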